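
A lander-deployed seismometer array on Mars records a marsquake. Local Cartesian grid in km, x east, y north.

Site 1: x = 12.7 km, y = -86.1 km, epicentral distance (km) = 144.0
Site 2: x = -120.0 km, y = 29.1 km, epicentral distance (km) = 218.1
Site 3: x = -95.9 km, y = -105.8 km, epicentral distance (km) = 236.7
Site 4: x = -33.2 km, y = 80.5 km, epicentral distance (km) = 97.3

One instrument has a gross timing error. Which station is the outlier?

Solve using three stations at a time. Using Site 1, Site 2, Site 3 (subtract circle equations pairwise → linear system) gives (x, y) ≈ (98.1, 29.8).
Distances from that point to each station vs reported:
  Site 1: calculated 144.0 vs reported 144.0 → residual 0.0 km
  Site 2: calculated 218.1 vs reported 218.1 → residual 0.0 km
  Site 3: calculated 236.7 vs reported 236.7 → residual 0.0 km
  Site 4: calculated 140.7 vs reported 97.3 → residual 43.4 km
Site 1, Site 2, Site 3 are mutually consistent (residuals ≈ 0); Site 4 is off by 43.4 km.

Site 4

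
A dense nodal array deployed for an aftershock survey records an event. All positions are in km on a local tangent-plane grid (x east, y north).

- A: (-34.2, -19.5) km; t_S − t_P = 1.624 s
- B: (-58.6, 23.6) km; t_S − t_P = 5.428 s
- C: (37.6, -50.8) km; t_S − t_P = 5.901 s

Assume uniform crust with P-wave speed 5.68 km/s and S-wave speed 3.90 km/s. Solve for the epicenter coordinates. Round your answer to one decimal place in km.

Distance from S−P lag: d = Δt · v_P v_S / (v_P − v_S) = Δt · (5.68·3.90)/(5.68−3.90) ≈ 12.4449·Δt.
So d_A = 20.21, d_B = 67.55, d_C = 73.44 km.
Circle about each station: (x + 34.2)² + (y + 19.5)² = 20.21²; (x + 58.6)² + (y − 23.6)² = 67.55²; (x − 37.6)² + (y + 50.8)² = 73.44².
Subtracting the A equation from the B and C equations removes the quadratic terms:
-48.8 x + 86.2 y = -1713.53
143.6 x − 62.6 y = -2540.48
Solving the 2×2 system: x ≈ -35.0, y ≈ -39.7 km.

-35.0 km east, -39.7 km north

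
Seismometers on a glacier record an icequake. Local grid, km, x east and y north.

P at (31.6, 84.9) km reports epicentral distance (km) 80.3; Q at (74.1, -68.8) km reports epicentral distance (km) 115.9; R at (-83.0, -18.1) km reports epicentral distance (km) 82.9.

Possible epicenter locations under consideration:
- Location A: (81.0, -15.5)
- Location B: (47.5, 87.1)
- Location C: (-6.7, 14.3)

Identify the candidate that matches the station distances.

For each candidate, compare |candidate − station| to the reported distance:
Location A: residuals P 31.6, Q 62.2, R 81.1 → max 81.1 km
Location B: residuals P 64.2, Q 42.3, R 84.7 → max 84.7 km
Location C: residuals P 0.0, Q 0.0, R 0.0 → max 0.0 km
Only Location C has all residuals ≈ 0.

Location C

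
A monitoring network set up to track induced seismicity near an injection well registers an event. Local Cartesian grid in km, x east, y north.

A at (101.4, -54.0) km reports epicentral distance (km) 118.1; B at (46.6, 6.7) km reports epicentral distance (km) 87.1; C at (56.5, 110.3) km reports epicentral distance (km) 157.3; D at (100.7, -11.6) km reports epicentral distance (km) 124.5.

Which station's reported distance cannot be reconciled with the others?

C

Solve using three stations at a time. Using A, B, D (subtract circle equations pairwise → linear system) gives (x, y) ≈ (-16.6, -53.1).
Distances from that point to each station vs reported:
  A: calculated 118.0 vs reported 118.1 → residual 0.1 km
  B: calculated 87.0 vs reported 87.1 → residual 0.1 km
  C: calculated 179.0 vs reported 157.3 → residual 21.7 km
  D: calculated 124.4 vs reported 124.5 → residual 0.1 km
A, B, D are mutually consistent (residuals ≈ 0); C is off by 21.7 km.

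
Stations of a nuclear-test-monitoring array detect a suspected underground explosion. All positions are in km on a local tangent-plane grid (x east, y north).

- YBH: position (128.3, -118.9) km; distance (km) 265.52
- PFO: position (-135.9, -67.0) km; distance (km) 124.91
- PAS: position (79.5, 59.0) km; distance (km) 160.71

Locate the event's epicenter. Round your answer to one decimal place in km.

(-80.6, 45.0)

Circle about each station: (x − 128.3)² + (y + 118.9)² = 265.52²; (x + 135.9)² + (y + 67.0)² = 124.91²; (x − 79.5)² + (y − 59.0)² = 160.71².
Subtracting the YBH equation from the PFO and PAS equations removes the quadratic terms:
-528.4 x + 103.8 y = 47258.07
-97.6 x + 355.8 y = 23876.32
Solving the 2×2 system: x ≈ -80.6, y ≈ 45.0 km.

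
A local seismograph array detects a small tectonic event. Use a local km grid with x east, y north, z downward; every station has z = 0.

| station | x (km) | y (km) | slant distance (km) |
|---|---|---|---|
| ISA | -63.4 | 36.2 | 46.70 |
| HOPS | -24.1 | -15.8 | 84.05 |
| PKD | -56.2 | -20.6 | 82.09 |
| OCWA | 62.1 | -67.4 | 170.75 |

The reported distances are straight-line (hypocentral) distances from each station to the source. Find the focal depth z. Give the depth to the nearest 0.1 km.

z ≈ 44.3 km

Each station gives a sphere (x−x_i)² + (y−y_i)² + z² = d_i² (stations at z=0).
Subtracting the ISA sphere from HOPS and PKD: z² cancels, leaving linear equations in x and y:
78.6 x − 104.0 y = -9383.06
14.4 x − 113.6 y = -6305.08
Solving: x ≈ -55.197, y ≈ 48.506 km (keep extra digits for the depth step; rounded: -55.2, 48.5).
Then from the ISA sphere: z² = 46.70² − (x + 63.4)² − (y − 36.2)² with x = -55.197, y = 48.506, so z ≈ 44.296 ≈ 44.3 km.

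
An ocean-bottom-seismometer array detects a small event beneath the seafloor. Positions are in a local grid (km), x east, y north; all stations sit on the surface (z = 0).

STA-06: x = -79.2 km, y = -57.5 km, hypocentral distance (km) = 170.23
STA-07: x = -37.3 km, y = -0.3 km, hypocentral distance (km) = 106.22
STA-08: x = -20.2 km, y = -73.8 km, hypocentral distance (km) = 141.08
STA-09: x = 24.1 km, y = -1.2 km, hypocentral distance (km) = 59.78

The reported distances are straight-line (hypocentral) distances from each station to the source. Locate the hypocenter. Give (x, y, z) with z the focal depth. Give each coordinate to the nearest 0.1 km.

(56.8, 41.5, 26.1)

Each station gives a sphere (x−x_i)² + (y−y_i)² + z² = d_i² (stations at z=0).
Subtracting the STA-06 sphere from STA-07 and STA-08: z² cancels, leaving linear equations in x and y:
83.8 x + 114.4 y = 9508.05
118.0 x − 32.6 y = 5350.28
Solving: x ≈ 56.807, y ≈ 41.500 km (keep extra digits for the depth step; rounded: 56.8, 41.5).
Then from the STA-06 sphere: z² = 170.23² − (x + 79.2)² − (y + 57.5)² with x = 56.807, y = 41.500, so z ≈ 26.064 ≈ 26.1 km.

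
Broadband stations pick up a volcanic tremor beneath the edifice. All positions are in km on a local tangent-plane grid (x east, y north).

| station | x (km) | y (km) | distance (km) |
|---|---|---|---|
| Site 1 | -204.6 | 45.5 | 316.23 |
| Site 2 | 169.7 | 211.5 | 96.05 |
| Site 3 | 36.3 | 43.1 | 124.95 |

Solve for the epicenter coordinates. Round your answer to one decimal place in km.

x ≈ 92.1 km, y ≈ 154.9 km

Circle about each station: (x + 204.6)² + (y − 45.5)² = 316.23²; (x − 169.7)² + (y − 211.5)² = 96.05²; (x − 36.3)² + (y − 43.1)² = 124.95².
Subtracting pairs of circle equations eliminates x²+y² and gives linear equations (the radical axes):
748.6 x + 332.0 y = 120374.74
481.8 x − 4.8 y = 43632.80
Solving the 2×2 system: x ≈ 92.1, y ≈ 154.9 km.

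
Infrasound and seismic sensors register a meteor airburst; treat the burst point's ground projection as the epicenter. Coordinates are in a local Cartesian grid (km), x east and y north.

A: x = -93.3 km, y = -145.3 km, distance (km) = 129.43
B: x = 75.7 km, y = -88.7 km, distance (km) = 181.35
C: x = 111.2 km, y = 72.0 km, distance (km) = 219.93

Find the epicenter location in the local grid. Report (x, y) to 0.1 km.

Circle about each station: (x + 93.3)² + (y + 145.3)² = 129.43²; (x − 75.7)² + (y + 88.7)² = 181.35²; (x − 111.2)² + (y − 72.0)² = 219.93².
Subtracting the A equation from the B and C equations removes the quadratic terms:
338.0 x + 113.2 y = -32354.50
409.0 x + 434.6 y = -43884.62
Solving the 2×2 system: x ≈ -90.4, y ≈ -15.9 km.
Check against A (with the unrounded x, y): √((x + 93.3)²+(y + 145.3)²) = 129.43 ≈ 129.43 km. ✓

-90.4 km east, -15.9 km north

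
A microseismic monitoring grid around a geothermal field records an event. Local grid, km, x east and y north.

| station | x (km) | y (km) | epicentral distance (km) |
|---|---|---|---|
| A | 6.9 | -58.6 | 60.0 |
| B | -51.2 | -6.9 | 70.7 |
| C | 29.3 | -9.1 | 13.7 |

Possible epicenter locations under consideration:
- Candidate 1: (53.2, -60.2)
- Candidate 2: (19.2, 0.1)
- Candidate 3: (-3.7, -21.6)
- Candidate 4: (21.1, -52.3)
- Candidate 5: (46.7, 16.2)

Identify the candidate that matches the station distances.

Candidate 2

For each candidate, compare |candidate − station| to the reported distance:
Candidate 1: residuals A 13.7, B 46.5, C 42.7 → max 46.5 km
Candidate 2: residuals A 0.0, B 0.0, C 0.0 → max 0.0 km
Candidate 3: residuals A 21.5, B 21.0, C 21.6 → max 21.6 km
Candidate 4: residuals A 44.5, B 14.7, C 30.3 → max 44.5 km
Candidate 5: residuals A 24.7, B 29.9, C 17.0 → max 29.9 km
Only Candidate 2 has all residuals ≈ 0.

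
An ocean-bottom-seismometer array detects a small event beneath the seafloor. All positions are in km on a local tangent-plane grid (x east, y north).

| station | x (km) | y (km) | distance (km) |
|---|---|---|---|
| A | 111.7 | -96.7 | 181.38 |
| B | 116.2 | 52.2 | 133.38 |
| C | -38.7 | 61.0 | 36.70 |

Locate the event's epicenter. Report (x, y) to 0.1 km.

-15.7 km east, 32.4 km north

Circle about each station: (x − 111.7)² + (y + 96.7)² = 181.38²; (x − 116.2)² + (y − 52.2)² = 133.38²; (x + 38.7)² + (y − 61.0)² = 36.70².
Subtracting the A equation from the B and C equations removes the quadratic terms:
9.0 x + 297.8 y = 9507.98
-300.8 x + 315.4 y = 14942.72
Solving the 2×2 system: x ≈ -15.7, y ≈ 32.4 km.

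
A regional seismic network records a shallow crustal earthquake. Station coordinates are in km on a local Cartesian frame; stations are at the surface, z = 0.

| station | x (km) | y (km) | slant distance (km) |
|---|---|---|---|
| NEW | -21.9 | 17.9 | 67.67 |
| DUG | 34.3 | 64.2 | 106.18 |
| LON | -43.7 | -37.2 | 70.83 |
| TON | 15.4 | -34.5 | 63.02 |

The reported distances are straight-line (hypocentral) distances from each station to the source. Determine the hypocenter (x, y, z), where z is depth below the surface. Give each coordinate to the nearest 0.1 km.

x ≈ -6.2 km, y ≈ -16.2 km, depth ≈ 56.3 km

Each station gives a sphere (x−x_i)² + (y−y_i)² + z² = d_i² (stations at z=0).
Subtracting the NEW sphere from DUG and LON: z² cancels, leaving linear equations in x and y:
112.4 x + 92.6 y = -2196.85
-43.6 x − 110.2 y = 2055.85
Solving: x ≈ -6.195, y ≈ -16.205 km (keep extra digits for the depth step; rounded: -6.2, -16.2).
Then from the NEW sphere: z² = 67.67² − (x + 21.9)² − (y − 17.9)² with x = -6.195, y = -16.205, so z ≈ 56.298 ≈ 56.3 km.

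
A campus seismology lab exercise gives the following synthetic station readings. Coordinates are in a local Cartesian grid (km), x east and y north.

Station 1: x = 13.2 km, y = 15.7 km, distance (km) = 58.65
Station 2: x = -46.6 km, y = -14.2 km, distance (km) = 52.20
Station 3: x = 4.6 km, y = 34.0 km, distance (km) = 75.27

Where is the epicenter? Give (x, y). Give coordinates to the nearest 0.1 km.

x ≈ -1.8 km, y ≈ -41.0 km

Circle about each station: (x − 13.2)² + (y − 15.7)² = 58.65²; (x + 46.6)² + (y + 14.2)² = 52.20²; (x − 4.6)² + (y − 34.0)² = 75.27².
Subtracting pairs of circle equations eliminates x²+y² and gives linear equations (the radical axes):
-119.6 x − 59.8 y = 2667.45
-17.2 x + 36.6 y = -1469.32
Solving the 2×2 system: x ≈ -1.8, y ≈ -41.0 km.
Check against Station 1 (with the unrounded x, y): √((x − 13.2)²+(y − 15.7)²) = 58.65 ≈ 58.65 km. ✓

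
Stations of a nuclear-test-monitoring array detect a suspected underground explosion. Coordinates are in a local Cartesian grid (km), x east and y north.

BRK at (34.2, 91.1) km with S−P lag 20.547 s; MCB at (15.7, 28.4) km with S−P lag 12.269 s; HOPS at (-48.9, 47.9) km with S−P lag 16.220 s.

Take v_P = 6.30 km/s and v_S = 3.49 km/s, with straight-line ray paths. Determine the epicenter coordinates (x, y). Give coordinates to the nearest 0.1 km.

Distance from S−P lag: d = Δt · v_P v_S / (v_P − v_S) = Δt · (6.30·3.49)/(6.30−3.49) ≈ 7.8246·Δt.
So d_BRK = 160.77, d_MCB = 96.00, d_HOPS = 126.91 km.
Circle about each station: (x − 34.2)² + (y − 91.1)² = 160.77²; (x − 15.7)² + (y − 28.4)² = 96.00²; (x + 48.9)² + (y − 47.9)² = 126.91².
Subtracting pairs of circle equations eliminates x²+y² and gives linear equations (the radical axes):
-37.0 x − 125.4 y = 8215.19
-166.2 x − 86.4 y = 4957.61
Solving the 2×2 system: x ≈ 5.0, y ≈ -67.0 km.
Check against BRK (with the unrounded x, y): √((x − 34.2)²+(y − 91.1)²) = 160.76 ≈ 160.77 km. ✓

x ≈ 5.0 km, y ≈ -67.0 km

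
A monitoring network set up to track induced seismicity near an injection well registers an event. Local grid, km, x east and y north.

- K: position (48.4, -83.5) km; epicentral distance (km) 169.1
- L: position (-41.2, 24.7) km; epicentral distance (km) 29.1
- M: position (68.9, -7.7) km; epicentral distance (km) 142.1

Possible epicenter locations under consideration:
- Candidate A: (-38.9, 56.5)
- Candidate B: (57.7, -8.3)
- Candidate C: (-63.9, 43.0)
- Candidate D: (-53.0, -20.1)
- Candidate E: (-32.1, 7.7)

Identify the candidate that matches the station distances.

For each candidate, compare |candidate − station| to the reported distance:
Candidate A: residuals K 4.1, L 2.8, M 16.6 → max 16.6 km
Candidate B: residuals K 93.3, L 75.2, M 130.9 → max 130.9 km
Candidate C: residuals K 0.1, L 0.1, M 0.0 → max 0.1 km
Candidate D: residuals K 49.5, L 17.2, M 19.6 → max 49.5 km
Candidate E: residuals K 47.5, L 9.8, M 39.9 → max 47.5 km
Only Candidate C has all residuals ≈ 0.

Candidate C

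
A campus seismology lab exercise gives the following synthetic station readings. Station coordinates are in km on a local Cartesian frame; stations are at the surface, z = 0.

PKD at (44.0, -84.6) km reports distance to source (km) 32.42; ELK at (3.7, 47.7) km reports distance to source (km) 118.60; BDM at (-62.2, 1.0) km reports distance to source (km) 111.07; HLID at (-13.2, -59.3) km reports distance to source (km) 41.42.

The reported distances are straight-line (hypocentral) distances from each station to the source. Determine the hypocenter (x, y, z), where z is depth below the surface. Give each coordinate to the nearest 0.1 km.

Each station gives a sphere (x−x_i)² + (y−y_i)² + z² = d_i² (stations at z=0).
Subtracting the PKD sphere from ELK and BDM: z² cancels, leaving linear equations in x and y:
-80.6 x + 264.6 y = -19819.08
-212.4 x + 171.2 y = -16508.81
Solving: x ≈ 22.999, y ≈ -67.896 km (keep extra digits for the depth step; rounded: 23.0, -67.9).
Then from the PKD sphere: z² = 32.42² − (x − 44.0)² − (y + 84.6)² with x = 22.999, y = -67.896, so z ≈ 18.193 ≈ 18.2 km.

x ≈ 23.0 km, y ≈ -67.9 km, depth ≈ 18.2 km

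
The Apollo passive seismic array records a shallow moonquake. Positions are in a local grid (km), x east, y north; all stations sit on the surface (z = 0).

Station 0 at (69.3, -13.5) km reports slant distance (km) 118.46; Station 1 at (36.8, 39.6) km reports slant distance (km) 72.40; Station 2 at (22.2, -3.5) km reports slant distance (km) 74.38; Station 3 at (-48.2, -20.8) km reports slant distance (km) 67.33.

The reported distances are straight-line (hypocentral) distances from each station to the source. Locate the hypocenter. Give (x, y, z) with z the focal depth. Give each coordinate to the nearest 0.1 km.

x ≈ -33.6 km, y ≈ 42.8 km, depth ≈ 16.6 km

Each station gives a sphere (x−x_i)² + (y−y_i)² + z² = d_i² (stations at z=0).
Subtracting the Station 0 sphere from Station 1 and Station 2: z² cancels, leaving linear equations in x and y:
-65.0 x + 106.2 y = 6728.67
-94.2 x + 20.0 y = 4020.74
Solving: x ≈ -33.597, y ≈ 42.795 km (keep extra digits for the depth step; rounded: -33.6, 42.8).
Then from the Station 0 sphere: z² = 118.46² − (x − 69.3)² − (y + 13.5)² with x = -33.597, y = 42.795, so z ≈ 16.609 ≈ 16.6 km.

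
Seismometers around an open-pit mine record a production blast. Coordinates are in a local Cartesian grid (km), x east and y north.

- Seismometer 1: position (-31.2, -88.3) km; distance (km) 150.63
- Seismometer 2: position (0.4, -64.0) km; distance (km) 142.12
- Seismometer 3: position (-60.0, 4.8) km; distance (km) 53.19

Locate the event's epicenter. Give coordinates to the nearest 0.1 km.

Circle about each station: (x + 31.2)² + (y + 88.3)² = 150.63²; (x − 0.4)² + (y + 64.0)² = 142.12²; (x + 60.0)² + (y − 4.8)² = 53.19².
Subtracting pairs of circle equations eliminates x²+y² and gives linear equations (the radical axes):
63.2 x + 48.6 y = -2182.87
-57.6 x + 186.2 y = 14712.93
Solving the 2×2 system: x ≈ -77.0, y ≈ 55.2 km.
Check against Seismometer 1 (with the unrounded x, y): √((x + 31.2)²+(y + 88.3)²) = 150.63 ≈ 150.63 km. ✓

-77.0 km east, 55.2 km north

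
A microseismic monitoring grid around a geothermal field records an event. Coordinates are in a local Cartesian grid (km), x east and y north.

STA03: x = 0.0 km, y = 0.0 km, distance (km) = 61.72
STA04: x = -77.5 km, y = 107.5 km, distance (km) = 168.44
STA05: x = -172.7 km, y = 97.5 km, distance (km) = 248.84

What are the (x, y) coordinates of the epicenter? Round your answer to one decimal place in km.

60.7 km east, 11.2 km north

Circle about each station: x² + y² = 61.72²; (x + 77.5)² + (y − 107.5)² = 168.44²; (x + 172.7)² + (y − 97.5)² = 248.84².
Subtracting the STA03 equation from the STA04 and STA05 equations removes the quadratic terms:
-155.0 x + 215.0 y = -7000.18
-345.4 x + 195.0 y = -18780.45
Solving the 2×2 system: x ≈ 60.7, y ≈ 11.2 km.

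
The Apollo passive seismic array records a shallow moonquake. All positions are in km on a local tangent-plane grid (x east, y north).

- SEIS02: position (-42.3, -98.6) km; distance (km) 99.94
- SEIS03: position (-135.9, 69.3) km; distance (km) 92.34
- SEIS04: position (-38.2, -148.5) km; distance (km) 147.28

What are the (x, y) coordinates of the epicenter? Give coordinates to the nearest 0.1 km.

Circle about each station: (x + 42.3)² + (y + 98.6)² = 99.94²; (x + 135.9)² + (y − 69.3)² = 92.34²; (x + 38.2)² + (y + 148.5)² = 147.28².
Subtracting pairs of circle equations eliminates x²+y² and gives linear equations (the radical axes):
-187.2 x + 335.8 y = 13221.38
8.2 x − 99.8 y = 296.85
Solving the 2×2 system: x ≈ -89.1, y ≈ -10.3 km.

(-89.1, -10.3)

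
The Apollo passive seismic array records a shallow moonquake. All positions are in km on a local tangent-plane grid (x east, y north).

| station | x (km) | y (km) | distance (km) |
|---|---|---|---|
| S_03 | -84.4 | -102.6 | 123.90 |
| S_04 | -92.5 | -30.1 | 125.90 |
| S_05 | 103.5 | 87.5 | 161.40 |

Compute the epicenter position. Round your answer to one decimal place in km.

Circle about each station: (x + 84.4)² + (y + 102.6)² = 123.90²; (x + 92.5)² + (y + 30.1)² = 125.90²; (x − 103.5)² + (y − 87.5)² = 161.40².
Subtracting pairs of circle equations eliminates x²+y² and gives linear equations (the radical axes):
-16.2 x + 145.0 y = -8687.46
375.8 x + 380.2 y = -9980.37
Solving the 2×2 system: x ≈ 30.6, y ≈ -56.5 km.
Check against S_03 (with the unrounded x, y): √((x + 84.4)²+(y + 102.6)²) = 123.90 ≈ 123.90 km. ✓

x ≈ 30.6 km, y ≈ -56.5 km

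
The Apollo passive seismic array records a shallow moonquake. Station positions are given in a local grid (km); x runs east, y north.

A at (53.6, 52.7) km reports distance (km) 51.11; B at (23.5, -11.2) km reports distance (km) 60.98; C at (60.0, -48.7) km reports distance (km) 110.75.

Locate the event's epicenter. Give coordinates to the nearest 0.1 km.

Circle about each station: (x − 53.6)² + (y − 52.7)² = 51.11²; (x − 23.5)² + (y + 11.2)² = 60.98²; (x − 60.0)² + (y + 48.7)² = 110.75².
Subtracting the A equation from the B and C equations removes the quadratic terms:
-60.2 x − 127.8 y = -6078.89
12.8 x − 202.8 y = -9331.89
Solving the 2×2 system: x ≈ 2.9, y ≈ 46.2 km.
Check against A (with the unrounded x, y): √((x − 53.6)²+(y − 52.7)²) = 51.11 ≈ 51.11 km. ✓

x ≈ 2.9 km, y ≈ 46.2 km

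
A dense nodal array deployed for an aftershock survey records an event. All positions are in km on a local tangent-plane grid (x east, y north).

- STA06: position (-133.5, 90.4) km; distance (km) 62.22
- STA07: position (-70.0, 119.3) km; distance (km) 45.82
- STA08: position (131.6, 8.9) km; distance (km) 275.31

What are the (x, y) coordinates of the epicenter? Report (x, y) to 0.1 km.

(-106.8, 146.6)

Circle about each station: (x + 133.5)² + (y − 90.4)² = 62.22²; (x + 70.0)² + (y − 119.3)² = 45.82²; (x − 131.6)² + (y − 8.9)² = 275.31².
Subtracting the STA06 equation from the STA07 and STA08 equations removes the quadratic terms:
127.0 x + 57.8 y = -5090.06
530.2 x − 163.0 y = -80520.91
Solving the 2×2 system: x ≈ -106.8, y ≈ 146.6 km.
Check against STA06 (with the unrounded x, y): √((x + 133.5)²+(y − 90.4)²) = 62.22 ≈ 62.22 km. ✓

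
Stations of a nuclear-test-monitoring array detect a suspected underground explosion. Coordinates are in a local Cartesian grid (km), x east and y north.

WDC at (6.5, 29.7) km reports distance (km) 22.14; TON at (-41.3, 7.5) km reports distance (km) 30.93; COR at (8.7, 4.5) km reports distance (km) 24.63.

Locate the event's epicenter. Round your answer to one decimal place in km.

(-12.1, 17.7)

Circle about each station: (x − 6.5)² + (y − 29.7)² = 22.14²; (x + 41.3)² + (y − 7.5)² = 30.93²; (x − 8.7)² + (y − 4.5)² = 24.63².
Subtracting the WDC equation from the TON and COR equations removes the quadratic terms:
-95.6 x − 44.4 y = 371.11
4.4 x − 50.4 y = -944.86
Solving the 2×2 system: x ≈ -12.1, y ≈ 17.7 km.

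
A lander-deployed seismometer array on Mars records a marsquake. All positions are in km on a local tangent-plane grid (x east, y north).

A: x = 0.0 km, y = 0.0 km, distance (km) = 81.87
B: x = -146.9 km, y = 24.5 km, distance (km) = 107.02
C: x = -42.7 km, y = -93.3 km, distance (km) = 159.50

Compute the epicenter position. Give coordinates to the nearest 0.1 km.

Circle about each station: x² + y² = 81.87²; (x + 146.9)² + (y − 24.5)² = 107.02²; (x + 42.7)² + (y + 93.3)² = 159.50².
Subtracting the A equation from the B and C equations removes the quadratic terms:
-293.8 x + 49.0 y = 17429.28
-85.4 x − 186.6 y = -8209.37
Solving the 2×2 system: x ≈ -48.3, y ≈ 66.1 km.

(-48.3, 66.1)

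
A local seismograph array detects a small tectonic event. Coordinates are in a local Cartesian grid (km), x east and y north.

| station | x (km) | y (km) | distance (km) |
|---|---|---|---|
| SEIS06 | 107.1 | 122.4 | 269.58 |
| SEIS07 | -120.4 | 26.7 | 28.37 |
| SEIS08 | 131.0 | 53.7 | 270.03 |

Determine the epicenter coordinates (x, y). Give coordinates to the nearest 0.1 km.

Circle about each station: (x − 107.1)² + (y − 122.4)² = 269.58²; (x + 120.4)² + (y − 26.7)² = 28.37²; (x − 131.0)² + (y − 53.7)² = 270.03².
Subtracting pairs of circle equations eliminates x²+y² and gives linear equations (the radical axes):
-455.0 x − 191.4 y = 60625.40
47.8 x − 137.4 y = -6650.30
Solving the 2×2 system: x ≈ -134.0, y ≈ 1.8 km.
Check against SEIS06 (with the unrounded x, y): √((x − 107.1)²+(y − 122.4)²) = 269.58 ≈ 269.58 km. ✓

x ≈ -134.0 km, y ≈ 1.8 km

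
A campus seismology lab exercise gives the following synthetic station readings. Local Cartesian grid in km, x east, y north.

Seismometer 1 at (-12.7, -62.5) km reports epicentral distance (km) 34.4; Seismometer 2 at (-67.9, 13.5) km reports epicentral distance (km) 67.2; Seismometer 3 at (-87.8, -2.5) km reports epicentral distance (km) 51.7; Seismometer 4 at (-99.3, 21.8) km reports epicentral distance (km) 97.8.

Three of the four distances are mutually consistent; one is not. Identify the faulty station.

Seismometer 3

Solve using three stations at a time. Using Seismometer 1, Seismometer 2, Seismometer 4 (subtract circle equations pairwise → linear system) gives (x, y) ≈ (-15.3, -28.3).
Distances from that point to each station vs reported:
  Seismometer 1: calculated 34.3 vs reported 34.4 → residual 0.1 km
  Seismometer 2: calculated 67.1 vs reported 67.2 → residual 0.1 km
  Seismometer 3: calculated 76.9 vs reported 51.7 → residual 25.2 km
  Seismometer 4: calculated 97.8 vs reported 97.8 → residual 0.0 km
Seismometer 1, Seismometer 2, Seismometer 4 are mutually consistent (residuals ≈ 0); Seismometer 3 is off by 25.2 km.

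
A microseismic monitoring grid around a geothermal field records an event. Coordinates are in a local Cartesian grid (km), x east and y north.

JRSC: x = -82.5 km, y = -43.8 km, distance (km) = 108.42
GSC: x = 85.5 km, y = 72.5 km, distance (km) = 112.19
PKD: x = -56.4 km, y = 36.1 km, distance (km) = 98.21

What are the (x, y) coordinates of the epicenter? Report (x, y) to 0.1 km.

Circle about each station: (x + 82.5)² + (y + 43.8)² = 108.42²; (x − 85.5)² + (y − 72.5)² = 112.19²; (x + 56.4)² + (y − 36.1)² = 98.21².
Subtracting the JRSC equation from the GSC and PKD equations removes the quadratic terms:
336.0 x + 232.6 y = 3010.11
52.2 x + 159.8 y = -2130.83
Solving the 2×2 system: x ≈ 23.5, y ≈ -21.0 km.

x ≈ 23.5 km, y ≈ -21.0 km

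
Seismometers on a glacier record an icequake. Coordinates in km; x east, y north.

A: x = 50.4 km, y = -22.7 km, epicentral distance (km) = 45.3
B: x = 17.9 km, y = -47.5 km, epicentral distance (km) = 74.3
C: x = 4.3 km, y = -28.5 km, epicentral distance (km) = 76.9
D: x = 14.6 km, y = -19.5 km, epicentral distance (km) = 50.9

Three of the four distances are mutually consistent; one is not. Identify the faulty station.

C

Solve using three stations at a time. Using A, B, D (subtract circle equations pairwise → linear system) gives (x, y) ≈ (43.9, 22.1).
Distances from that point to each station vs reported:
  A: calculated 45.2 vs reported 45.3 → residual 0.1 km
  B: calculated 74.3 vs reported 74.3 → residual 0.0 km
  C: calculated 64.2 vs reported 76.9 → residual 12.7 km
  D: calculated 50.9 vs reported 50.9 → residual 0.0 km
A, B, D are mutually consistent (residuals ≈ 0); C is off by 12.7 km.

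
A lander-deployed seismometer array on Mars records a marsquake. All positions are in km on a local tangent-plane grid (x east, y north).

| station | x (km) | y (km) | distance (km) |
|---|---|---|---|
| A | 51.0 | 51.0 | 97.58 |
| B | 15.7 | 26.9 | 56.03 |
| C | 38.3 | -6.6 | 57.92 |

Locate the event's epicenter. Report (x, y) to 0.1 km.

Circle about each station: (x − 51.0)² + (y − 51.0)² = 97.58²; (x − 15.7)² + (y − 26.9)² = 56.03²; (x − 38.3)² + (y + 6.6)² = 57.92².
Subtracting the A equation from the B and C equations removes the quadratic terms:
-70.6 x − 48.2 y = 2150.60
-25.4 x − 115.2 y = 2475.58
Solving the 2×2 system: x ≈ -18.6, y ≈ -17.4 km.
Check against A (with the unrounded x, y): √((x − 51.0)²+(y − 51.0)²) = 97.57 ≈ 97.58 km. ✓

x ≈ -18.6 km, y ≈ -17.4 km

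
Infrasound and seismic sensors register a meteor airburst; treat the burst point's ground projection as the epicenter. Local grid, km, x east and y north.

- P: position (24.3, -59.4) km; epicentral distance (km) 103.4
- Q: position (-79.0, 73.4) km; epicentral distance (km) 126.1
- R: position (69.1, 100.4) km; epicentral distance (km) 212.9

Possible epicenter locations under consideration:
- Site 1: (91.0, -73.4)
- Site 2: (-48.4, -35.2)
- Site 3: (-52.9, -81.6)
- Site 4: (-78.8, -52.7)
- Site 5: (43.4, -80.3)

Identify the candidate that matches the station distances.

Site 4

For each candidate, compare |candidate − station| to the reported distance:
Site 1: residuals P 35.2, Q 98.5, R 37.7 → max 98.5 km
Site 2: residuals P 26.8, Q 13.3, R 33.5 → max 33.5 km
Site 3: residuals P 23.1, Q 31.1, R 6.2 → max 31.1 km
Site 4: residuals P 0.1, Q 0.0, R 0.0 → max 0.1 km
Site 5: residuals P 75.1, Q 70.4, R 30.4 → max 75.1 km
Only Site 4 has all residuals ≈ 0.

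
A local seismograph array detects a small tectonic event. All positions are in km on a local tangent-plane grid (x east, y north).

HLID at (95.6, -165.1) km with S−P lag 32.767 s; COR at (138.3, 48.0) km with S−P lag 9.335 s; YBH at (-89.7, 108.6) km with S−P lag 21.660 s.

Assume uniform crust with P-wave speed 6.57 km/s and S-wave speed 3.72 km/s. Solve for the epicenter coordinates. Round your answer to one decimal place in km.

Distance from S−P lag: d = Δt · v_P v_S / (v_P − v_S) = Δt · (6.57·3.72)/(6.57−3.72) ≈ 8.5756·Δt.
So d_HLID = 281.00, d_COR = 80.05, d_YBH = 185.75 km.
Circle about each station: (x − 95.6)² + (y + 165.1)² = 281.00²; (x − 138.3)² + (y − 48.0)² = 80.05²; (x + 89.7)² + (y − 108.6)² = 185.75².
Subtracting pairs of circle equations eliminates x²+y² and gives linear equations (the radical axes):
85.4 x + 426.2 y = 57586.52
-370.6 x + 547.4 y = 27900.62
Solving the 2×2 system: x ≈ 95.9, y ≈ 115.9 km.

x ≈ 95.9 km, y ≈ 115.9 km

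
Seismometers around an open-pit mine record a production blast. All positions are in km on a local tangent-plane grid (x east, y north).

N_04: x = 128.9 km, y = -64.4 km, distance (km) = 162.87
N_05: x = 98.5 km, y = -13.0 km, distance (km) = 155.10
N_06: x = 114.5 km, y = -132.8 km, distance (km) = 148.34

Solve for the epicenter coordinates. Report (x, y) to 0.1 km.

Circle about each station: (x − 128.9)² + (y + 64.4)² = 162.87²; (x − 98.5)² + (y + 13.0)² = 155.10²; (x − 114.5)² + (y + 132.8)² = 148.34².
Subtracting the N_04 equation from the N_05 and N_06 equations removes the quadratic terms:
-60.8 x + 102.8 y = -8420.69
-28.8 x − 136.8 y = 14505.40
Solving the 2×2 system: x ≈ -30.1, y ≈ -99.7 km.
Check against N_04 (with the unrounded x, y): √((x − 128.9)²+(y + 64.4)²) = 162.85 ≈ 162.87 km. ✓

x ≈ -30.1 km, y ≈ -99.7 km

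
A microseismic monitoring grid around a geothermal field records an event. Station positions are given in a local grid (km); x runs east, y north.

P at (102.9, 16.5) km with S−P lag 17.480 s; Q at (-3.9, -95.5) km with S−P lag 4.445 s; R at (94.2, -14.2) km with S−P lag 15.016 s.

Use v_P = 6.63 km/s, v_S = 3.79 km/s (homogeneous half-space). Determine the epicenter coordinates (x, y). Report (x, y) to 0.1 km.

(-28.6, -64.9)

Distance from S−P lag: d = Δt · v_P v_S / (v_P − v_S) = Δt · (6.63·3.79)/(6.63−3.79) ≈ 8.8478·Δt.
So d_P = 154.66, d_Q = 39.33, d_R = 132.86 km.
Circle about each station: (x − 102.9)² + (y − 16.5)² = 154.66²; (x + 3.9)² + (y + 95.5)² = 39.33²; (x − 94.2)² + (y + 14.2)² = 132.86².
Subtracting pairs of circle equations eliminates x²+y² and gives linear equations (the radical axes):
-213.6 x − 224.0 y = 20647.67
-17.4 x − 61.4 y = 4482.56
Solving the 2×2 system: x ≈ -28.6, y ≈ -64.9 km.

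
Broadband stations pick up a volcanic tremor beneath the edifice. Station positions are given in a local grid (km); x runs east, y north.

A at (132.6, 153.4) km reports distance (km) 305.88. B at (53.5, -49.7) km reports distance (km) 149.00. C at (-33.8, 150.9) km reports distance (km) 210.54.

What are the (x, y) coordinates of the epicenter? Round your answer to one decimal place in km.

(-95.5, -50.4)

Circle about each station: (x − 132.6)² + (y − 153.4)² = 305.88²; (x − 53.5)² + (y + 49.7)² = 149.00²; (x + 33.8)² + (y − 150.9)² = 210.54².
Subtracting pairs of circle equations eliminates x²+y² and gives linear equations (the radical axes):
-158.2 x − 406.2 y = 35579.59
-332.8 x − 5.0 y = 32034.41
Solving the 2×2 system: x ≈ -95.5, y ≈ -50.4 km.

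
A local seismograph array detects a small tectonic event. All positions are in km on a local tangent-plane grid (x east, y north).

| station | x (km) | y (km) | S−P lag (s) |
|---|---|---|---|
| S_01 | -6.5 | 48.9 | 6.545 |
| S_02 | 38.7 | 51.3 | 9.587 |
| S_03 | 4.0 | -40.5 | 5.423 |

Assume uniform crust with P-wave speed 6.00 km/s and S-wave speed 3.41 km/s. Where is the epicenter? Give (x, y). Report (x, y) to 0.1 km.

Distance from S−P lag: d = Δt · v_P v_S / (v_P − v_S) = Δt · (6.00·3.41)/(6.00−3.41) ≈ 7.8996·Δt.
So d_S_01 = 51.70, d_S_02 = 75.73, d_S_03 = 42.84 km.
Circle about each station: (x + 6.5)² + (y − 48.9)² = 51.70²; (x − 38.7)² + (y − 51.3)² = 75.73²; (x − 4.0)² + (y + 40.5)² = 42.84².
Subtracting the S_01 equation from the S_02 and S_03 equations removes the quadratic terms:
90.4 x + 4.8 y = -1366.22
21.0 x − 178.8 y = 60.41
Solving the 2×2 system: x ≈ -15.0, y ≈ -2.1 km.

x ≈ -15.0 km, y ≈ -2.1 km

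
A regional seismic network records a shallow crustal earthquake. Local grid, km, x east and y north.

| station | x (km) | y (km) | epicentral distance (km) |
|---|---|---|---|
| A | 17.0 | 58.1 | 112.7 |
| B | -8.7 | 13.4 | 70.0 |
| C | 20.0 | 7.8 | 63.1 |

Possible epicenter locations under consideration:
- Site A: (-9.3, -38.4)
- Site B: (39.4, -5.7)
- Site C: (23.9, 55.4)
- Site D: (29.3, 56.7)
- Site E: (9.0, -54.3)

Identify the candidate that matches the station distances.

For each candidate, compare |candidate − station| to the reported distance:
Site A: residuals A 12.7, B 18.2, C 8.4 → max 18.2 km
Site B: residuals A 45.1, B 18.2, C 39.5 → max 45.1 km
Site C: residuals A 105.3, B 16.8, C 15.3 → max 105.3 km
Site D: residuals A 100.3, B 12.4, C 13.3 → max 100.3 km
Site E: residuals A 0.0, B 0.0, C 0.0 → max 0.0 km
Only Site E has all residuals ≈ 0.

Site E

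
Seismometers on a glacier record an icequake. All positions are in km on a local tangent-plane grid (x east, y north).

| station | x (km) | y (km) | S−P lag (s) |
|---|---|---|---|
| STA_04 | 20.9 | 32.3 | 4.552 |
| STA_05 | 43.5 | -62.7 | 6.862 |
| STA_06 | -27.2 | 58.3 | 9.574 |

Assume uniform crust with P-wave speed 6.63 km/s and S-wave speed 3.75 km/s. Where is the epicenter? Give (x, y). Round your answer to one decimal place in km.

Distance from S−P lag: d = Δt · v_P v_S / (v_P − v_S) = Δt · (6.63·3.75)/(6.63−3.75) ≈ 8.6328·Δt.
So d_STA_04 = 39.30, d_STA_05 = 59.24, d_STA_06 = 82.65 km.
Circle about each station: (x − 20.9)² + (y − 32.3)² = 39.30²; (x − 43.5)² + (y + 62.7)² = 59.24²; (x + 27.2)² + (y − 58.3)² = 82.65².
Subtracting the STA_04 equation from the STA_05 and STA_06 equations removes the quadratic terms:
45.2 x − 190.0 y = 2378.55
-96.2 x + 52.0 y = -2627.90
Solving the 2×2 system: x ≈ 23.6, y ≈ -6.9 km.

23.6 km east, -6.9 km north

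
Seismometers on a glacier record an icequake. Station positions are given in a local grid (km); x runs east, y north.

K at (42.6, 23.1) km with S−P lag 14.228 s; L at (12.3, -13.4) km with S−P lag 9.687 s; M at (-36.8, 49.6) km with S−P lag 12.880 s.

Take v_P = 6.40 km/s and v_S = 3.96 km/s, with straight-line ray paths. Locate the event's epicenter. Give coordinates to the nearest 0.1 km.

Distance from S−P lag: d = Δt · v_P v_S / (v_P − v_S) = Δt · (6.40·3.96)/(6.40−3.96) ≈ 10.3869·Δt.
So d_K = 147.78, d_L = 100.62, d_M = 133.78 km.
Circle about each station: (x − 42.6)² + (y − 23.1)² = 147.78²; (x − 12.3)² + (y + 13.4)² = 100.62²; (x + 36.8)² + (y − 49.6)² = 133.78².
Subtracting the K equation from the L and M equations removes the quadratic terms:
-60.6 x − 73.0 y = 9697.02
-158.8 x + 53.0 y = 5407.87
Solving the 2×2 system: x ≈ -61.4, y ≈ -81.9 km.

(-61.4, -81.9)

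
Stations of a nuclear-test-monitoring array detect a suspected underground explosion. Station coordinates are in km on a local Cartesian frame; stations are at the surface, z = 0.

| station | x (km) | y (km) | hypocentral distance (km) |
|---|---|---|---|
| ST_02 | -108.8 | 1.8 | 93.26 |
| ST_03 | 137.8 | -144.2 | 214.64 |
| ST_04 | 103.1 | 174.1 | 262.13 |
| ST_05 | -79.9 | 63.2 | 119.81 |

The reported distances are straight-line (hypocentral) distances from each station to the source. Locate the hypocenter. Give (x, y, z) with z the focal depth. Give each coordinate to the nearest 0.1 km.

(-41.8, -38.3, 51.0)

Each station gives a sphere (x−x_i)² + (y−y_i)² + z² = d_i² (stations at z=0).
Subtracting the ST_02 sphere from ST_03 and ST_04: z² cancels, leaving linear equations in x and y:
493.2 x − 292.0 y = -9431.10
423.8 x + 344.6 y = -30914.97
Solving: x ≈ -41.801, y ≈ -38.305 km (keep extra digits for the depth step; rounded: -41.8, -38.3).
Then from the ST_02 sphere: z² = 93.26² − (x + 108.8)² − (y − 1.8)² with x = -41.801, y = -38.305, so z ≈ 50.992 ≈ 51.0 km.
Check against ST_05 (with the unrounded solution): distance 119.81 ≈ 119.81 km. ✓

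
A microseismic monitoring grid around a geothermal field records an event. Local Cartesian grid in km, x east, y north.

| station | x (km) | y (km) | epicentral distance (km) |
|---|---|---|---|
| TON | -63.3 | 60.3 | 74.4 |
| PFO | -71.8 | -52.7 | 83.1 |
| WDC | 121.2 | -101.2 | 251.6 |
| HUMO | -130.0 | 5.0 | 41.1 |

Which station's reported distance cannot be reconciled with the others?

TON

Solve using three stations at a time. Using PFO, WDC, HUMO (subtract circle equations pairwise → linear system) gives (x, y) ≈ (-95.3, 27.0).
Distances from that point to each station vs reported:
  TON: calculated 46.2 vs reported 74.4 → residual 28.2 km
  PFO: calculated 83.1 vs reported 83.1 → residual 0.0 km
  WDC: calculated 251.6 vs reported 251.6 → residual 0.0 km
  HUMO: calculated 41.1 vs reported 41.1 → residual 0.0 km
PFO, WDC, HUMO are mutually consistent (residuals ≈ 0); TON is off by 28.2 km.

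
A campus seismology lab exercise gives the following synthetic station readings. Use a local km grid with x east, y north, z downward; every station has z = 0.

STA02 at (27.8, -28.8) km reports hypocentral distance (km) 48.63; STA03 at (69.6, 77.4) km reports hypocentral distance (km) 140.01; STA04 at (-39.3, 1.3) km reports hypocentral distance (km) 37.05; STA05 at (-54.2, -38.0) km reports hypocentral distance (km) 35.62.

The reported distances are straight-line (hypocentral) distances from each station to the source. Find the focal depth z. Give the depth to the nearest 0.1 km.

Each station gives a sphere (x−x_i)² + (y−y_i)² + z² = d_i² (stations at z=0).
Subtracting the STA02 sphere from STA03 and STA04: z² cancels, leaving linear equations in x and y:
83.6 x + 212.4 y = -8005.28
-134.2 x + 60.2 y = 936.07
Solving: x ≈ -20.298, y ≈ -29.700 km (keep extra digits for the depth step; rounded: -20.3, -29.7).
Then from the STA02 sphere: z² = 48.63² − (x − 27.8)² − (y + 28.8)² with x = -20.298, y = -29.700, so z ≈ 7.117 ≈ 7.1 km.

depth ≈ 7.1 km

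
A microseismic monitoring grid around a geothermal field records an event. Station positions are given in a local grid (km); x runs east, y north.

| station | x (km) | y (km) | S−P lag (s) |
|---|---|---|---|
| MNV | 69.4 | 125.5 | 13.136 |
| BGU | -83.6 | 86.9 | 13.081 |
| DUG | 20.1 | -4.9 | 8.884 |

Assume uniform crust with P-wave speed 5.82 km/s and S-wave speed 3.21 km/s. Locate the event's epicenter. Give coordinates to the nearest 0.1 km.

Distance from S−P lag: d = Δt · v_P v_S / (v_P − v_S) = Δt · (5.82·3.21)/(5.82−3.21) ≈ 7.1579·Δt.
So d_MNV = 94.03, d_BGU = 93.63, d_DUG = 63.59 km.
Circle about each station: (x − 69.4)² + (y − 125.5)² = 94.03²; (x + 83.6)² + (y − 86.9)² = 93.63²; (x − 20.1)² + (y + 4.9)² = 63.59².
Subtracting the MNV equation from the BGU and DUG equations removes the quadratic terms:
-306.0 x − 77.2 y = -5950.98
-98.6 x − 260.8 y = -15340.64
Solving the 2×2 system: x ≈ 5.1, y ≈ 56.9 km.

(5.1, 56.9)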